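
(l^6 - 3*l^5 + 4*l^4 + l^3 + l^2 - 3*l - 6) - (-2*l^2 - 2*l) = l^6 - 3*l^5 + 4*l^4 + l^3 + 3*l^2 - l - 6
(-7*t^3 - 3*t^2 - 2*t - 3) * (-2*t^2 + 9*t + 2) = 14*t^5 - 57*t^4 - 37*t^3 - 18*t^2 - 31*t - 6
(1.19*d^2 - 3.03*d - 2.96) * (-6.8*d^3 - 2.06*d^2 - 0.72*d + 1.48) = -8.092*d^5 + 18.1526*d^4 + 25.513*d^3 + 10.0404*d^2 - 2.3532*d - 4.3808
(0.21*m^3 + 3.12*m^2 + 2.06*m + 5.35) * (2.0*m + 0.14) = 0.42*m^4 + 6.2694*m^3 + 4.5568*m^2 + 10.9884*m + 0.749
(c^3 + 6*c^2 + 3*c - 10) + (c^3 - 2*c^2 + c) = 2*c^3 + 4*c^2 + 4*c - 10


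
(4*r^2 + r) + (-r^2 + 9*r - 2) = 3*r^2 + 10*r - 2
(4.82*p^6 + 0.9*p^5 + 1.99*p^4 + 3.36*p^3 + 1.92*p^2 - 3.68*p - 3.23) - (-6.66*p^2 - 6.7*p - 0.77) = 4.82*p^6 + 0.9*p^5 + 1.99*p^4 + 3.36*p^3 + 8.58*p^2 + 3.02*p - 2.46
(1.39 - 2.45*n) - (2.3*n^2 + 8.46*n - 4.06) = -2.3*n^2 - 10.91*n + 5.45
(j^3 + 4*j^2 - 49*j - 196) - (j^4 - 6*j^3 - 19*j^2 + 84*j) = -j^4 + 7*j^3 + 23*j^2 - 133*j - 196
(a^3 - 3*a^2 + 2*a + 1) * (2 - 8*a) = -8*a^4 + 26*a^3 - 22*a^2 - 4*a + 2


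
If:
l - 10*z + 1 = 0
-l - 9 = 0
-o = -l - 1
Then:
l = -9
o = -8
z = -4/5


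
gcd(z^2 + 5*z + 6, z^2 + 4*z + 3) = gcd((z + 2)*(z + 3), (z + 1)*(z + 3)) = z + 3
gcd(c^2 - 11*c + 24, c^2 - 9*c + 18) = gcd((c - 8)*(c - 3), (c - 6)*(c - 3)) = c - 3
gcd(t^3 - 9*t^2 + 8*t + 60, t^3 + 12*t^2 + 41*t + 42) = t + 2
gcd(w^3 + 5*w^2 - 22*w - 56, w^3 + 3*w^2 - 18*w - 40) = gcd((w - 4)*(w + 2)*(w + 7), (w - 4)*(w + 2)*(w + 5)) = w^2 - 2*w - 8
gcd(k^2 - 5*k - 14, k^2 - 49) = k - 7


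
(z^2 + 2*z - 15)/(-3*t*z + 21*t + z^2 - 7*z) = (-z^2 - 2*z + 15)/(3*t*z - 21*t - z^2 + 7*z)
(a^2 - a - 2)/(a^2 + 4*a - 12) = (a + 1)/(a + 6)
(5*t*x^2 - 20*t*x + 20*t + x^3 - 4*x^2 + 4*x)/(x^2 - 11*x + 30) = (5*t*x^2 - 20*t*x + 20*t + x^3 - 4*x^2 + 4*x)/(x^2 - 11*x + 30)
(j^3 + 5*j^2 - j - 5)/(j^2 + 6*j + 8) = (j^3 + 5*j^2 - j - 5)/(j^2 + 6*j + 8)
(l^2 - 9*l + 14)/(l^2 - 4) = (l - 7)/(l + 2)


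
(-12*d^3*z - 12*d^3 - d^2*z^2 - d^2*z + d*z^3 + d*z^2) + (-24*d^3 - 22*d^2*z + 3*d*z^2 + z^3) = -12*d^3*z - 36*d^3 - d^2*z^2 - 23*d^2*z + d*z^3 + 4*d*z^2 + z^3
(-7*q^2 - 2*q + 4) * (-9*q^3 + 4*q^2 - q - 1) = 63*q^5 - 10*q^4 - 37*q^3 + 25*q^2 - 2*q - 4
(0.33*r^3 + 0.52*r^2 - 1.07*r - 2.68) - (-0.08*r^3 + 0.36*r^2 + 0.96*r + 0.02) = 0.41*r^3 + 0.16*r^2 - 2.03*r - 2.7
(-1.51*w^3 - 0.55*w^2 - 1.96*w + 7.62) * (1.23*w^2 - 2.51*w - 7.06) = -1.8573*w^5 + 3.1136*w^4 + 9.6303*w^3 + 18.1752*w^2 - 5.2886*w - 53.7972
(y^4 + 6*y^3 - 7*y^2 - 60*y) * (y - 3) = y^5 + 3*y^4 - 25*y^3 - 39*y^2 + 180*y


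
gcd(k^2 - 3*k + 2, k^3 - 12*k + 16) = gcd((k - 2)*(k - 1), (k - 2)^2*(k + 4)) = k - 2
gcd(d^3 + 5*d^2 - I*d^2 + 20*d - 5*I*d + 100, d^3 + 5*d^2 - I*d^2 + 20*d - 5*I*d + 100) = d^3 + d^2*(5 - I) + d*(20 - 5*I) + 100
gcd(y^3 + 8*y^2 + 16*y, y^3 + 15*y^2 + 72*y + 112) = y^2 + 8*y + 16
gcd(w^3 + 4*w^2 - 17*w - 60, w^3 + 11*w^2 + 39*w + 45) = w^2 + 8*w + 15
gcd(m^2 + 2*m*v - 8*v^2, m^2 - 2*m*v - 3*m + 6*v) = -m + 2*v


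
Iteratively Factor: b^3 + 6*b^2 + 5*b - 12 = (b - 1)*(b^2 + 7*b + 12) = (b - 1)*(b + 3)*(b + 4)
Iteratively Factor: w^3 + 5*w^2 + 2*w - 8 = (w + 2)*(w^2 + 3*w - 4) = (w - 1)*(w + 2)*(w + 4)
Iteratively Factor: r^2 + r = (r + 1)*(r)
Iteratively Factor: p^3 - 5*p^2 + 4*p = (p - 4)*(p^2 - p) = (p - 4)*(p - 1)*(p)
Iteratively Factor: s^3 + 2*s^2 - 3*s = (s + 3)*(s^2 - s) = s*(s + 3)*(s - 1)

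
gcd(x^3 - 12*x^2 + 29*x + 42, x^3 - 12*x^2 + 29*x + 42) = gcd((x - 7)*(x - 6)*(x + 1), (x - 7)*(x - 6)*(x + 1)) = x^3 - 12*x^2 + 29*x + 42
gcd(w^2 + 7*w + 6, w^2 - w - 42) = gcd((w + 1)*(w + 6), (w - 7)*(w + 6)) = w + 6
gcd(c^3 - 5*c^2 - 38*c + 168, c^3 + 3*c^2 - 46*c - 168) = c^2 - c - 42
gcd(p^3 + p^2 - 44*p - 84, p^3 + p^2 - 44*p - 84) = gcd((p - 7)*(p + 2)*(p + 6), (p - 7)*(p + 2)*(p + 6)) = p^3 + p^2 - 44*p - 84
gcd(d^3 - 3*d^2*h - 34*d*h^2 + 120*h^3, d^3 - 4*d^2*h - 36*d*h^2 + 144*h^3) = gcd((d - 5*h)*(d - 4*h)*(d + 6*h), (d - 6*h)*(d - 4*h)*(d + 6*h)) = d^2 + 2*d*h - 24*h^2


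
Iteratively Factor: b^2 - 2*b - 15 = (b + 3)*(b - 5)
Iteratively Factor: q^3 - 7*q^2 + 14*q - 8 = (q - 2)*(q^2 - 5*q + 4) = (q - 4)*(q - 2)*(q - 1)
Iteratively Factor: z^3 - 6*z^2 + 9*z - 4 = (z - 4)*(z^2 - 2*z + 1) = (z - 4)*(z - 1)*(z - 1)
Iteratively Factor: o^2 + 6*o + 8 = (o + 2)*(o + 4)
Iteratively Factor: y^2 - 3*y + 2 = (y - 2)*(y - 1)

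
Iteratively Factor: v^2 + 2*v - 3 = (v - 1)*(v + 3)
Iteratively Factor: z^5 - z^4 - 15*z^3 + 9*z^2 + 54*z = (z + 2)*(z^4 - 3*z^3 - 9*z^2 + 27*z) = (z + 2)*(z + 3)*(z^3 - 6*z^2 + 9*z) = z*(z + 2)*(z + 3)*(z^2 - 6*z + 9) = z*(z - 3)*(z + 2)*(z + 3)*(z - 3)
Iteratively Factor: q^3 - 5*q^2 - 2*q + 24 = (q - 3)*(q^2 - 2*q - 8) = (q - 4)*(q - 3)*(q + 2)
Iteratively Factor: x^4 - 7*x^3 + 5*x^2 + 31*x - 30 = (x + 2)*(x^3 - 9*x^2 + 23*x - 15) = (x - 3)*(x + 2)*(x^2 - 6*x + 5) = (x - 3)*(x - 1)*(x + 2)*(x - 5)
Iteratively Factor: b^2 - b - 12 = (b - 4)*(b + 3)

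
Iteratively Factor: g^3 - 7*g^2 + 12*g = (g)*(g^2 - 7*g + 12) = g*(g - 4)*(g - 3)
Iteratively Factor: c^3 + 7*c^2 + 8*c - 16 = (c - 1)*(c^2 + 8*c + 16) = (c - 1)*(c + 4)*(c + 4)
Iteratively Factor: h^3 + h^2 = (h + 1)*(h^2) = h*(h + 1)*(h)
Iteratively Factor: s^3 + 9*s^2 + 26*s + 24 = (s + 4)*(s^2 + 5*s + 6) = (s + 2)*(s + 4)*(s + 3)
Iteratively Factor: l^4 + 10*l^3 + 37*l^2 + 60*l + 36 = (l + 2)*(l^3 + 8*l^2 + 21*l + 18) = (l + 2)*(l + 3)*(l^2 + 5*l + 6) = (l + 2)^2*(l + 3)*(l + 3)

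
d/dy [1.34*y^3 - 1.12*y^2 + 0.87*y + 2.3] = 4.02*y^2 - 2.24*y + 0.87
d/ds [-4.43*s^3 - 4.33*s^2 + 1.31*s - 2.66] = -13.29*s^2 - 8.66*s + 1.31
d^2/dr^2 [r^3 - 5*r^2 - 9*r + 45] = 6*r - 10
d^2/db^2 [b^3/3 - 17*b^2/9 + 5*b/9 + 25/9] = 2*b - 34/9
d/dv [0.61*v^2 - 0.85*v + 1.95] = 1.22*v - 0.85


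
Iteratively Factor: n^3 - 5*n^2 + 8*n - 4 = (n - 1)*(n^2 - 4*n + 4) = (n - 2)*(n - 1)*(n - 2)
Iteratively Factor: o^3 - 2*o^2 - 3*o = (o)*(o^2 - 2*o - 3) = o*(o - 3)*(o + 1)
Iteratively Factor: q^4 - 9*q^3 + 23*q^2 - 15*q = (q)*(q^3 - 9*q^2 + 23*q - 15) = q*(q - 3)*(q^2 - 6*q + 5) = q*(q - 5)*(q - 3)*(q - 1)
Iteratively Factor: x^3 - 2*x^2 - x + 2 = (x - 2)*(x^2 - 1) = (x - 2)*(x - 1)*(x + 1)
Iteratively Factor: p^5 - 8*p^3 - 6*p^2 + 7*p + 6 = (p + 2)*(p^4 - 2*p^3 - 4*p^2 + 2*p + 3) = (p + 1)*(p + 2)*(p^3 - 3*p^2 - p + 3) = (p + 1)^2*(p + 2)*(p^2 - 4*p + 3) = (p - 3)*(p + 1)^2*(p + 2)*(p - 1)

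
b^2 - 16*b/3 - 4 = (b - 6)*(b + 2/3)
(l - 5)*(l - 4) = l^2 - 9*l + 20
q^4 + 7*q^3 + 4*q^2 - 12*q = q*(q - 1)*(q + 2)*(q + 6)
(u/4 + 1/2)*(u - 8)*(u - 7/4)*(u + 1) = u^4/4 - 27*u^3/16 - 53*u^2/16 + 45*u/8 + 7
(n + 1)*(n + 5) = n^2 + 6*n + 5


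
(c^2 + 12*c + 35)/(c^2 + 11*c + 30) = (c + 7)/(c + 6)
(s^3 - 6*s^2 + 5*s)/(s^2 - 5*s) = s - 1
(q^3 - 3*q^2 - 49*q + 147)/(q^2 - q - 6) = (q^2 - 49)/(q + 2)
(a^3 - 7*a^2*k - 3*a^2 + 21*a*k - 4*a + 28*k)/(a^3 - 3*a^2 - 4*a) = (a - 7*k)/a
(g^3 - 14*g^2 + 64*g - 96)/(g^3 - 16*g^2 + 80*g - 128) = (g - 6)/(g - 8)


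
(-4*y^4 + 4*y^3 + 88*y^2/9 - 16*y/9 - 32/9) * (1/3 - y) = 4*y^5 - 16*y^4/3 - 76*y^3/9 + 136*y^2/27 + 80*y/27 - 32/27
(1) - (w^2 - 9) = 10 - w^2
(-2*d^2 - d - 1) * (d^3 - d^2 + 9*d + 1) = -2*d^5 + d^4 - 18*d^3 - 10*d^2 - 10*d - 1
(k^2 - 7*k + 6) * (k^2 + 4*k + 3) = k^4 - 3*k^3 - 19*k^2 + 3*k + 18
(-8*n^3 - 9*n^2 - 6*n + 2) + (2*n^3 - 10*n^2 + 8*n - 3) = -6*n^3 - 19*n^2 + 2*n - 1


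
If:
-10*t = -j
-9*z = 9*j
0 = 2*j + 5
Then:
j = -5/2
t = -1/4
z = 5/2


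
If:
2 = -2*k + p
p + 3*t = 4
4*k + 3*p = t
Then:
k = -1/2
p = 1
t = 1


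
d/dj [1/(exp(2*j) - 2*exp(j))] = 2*(1 - exp(j))*exp(-j)/(exp(j) - 2)^2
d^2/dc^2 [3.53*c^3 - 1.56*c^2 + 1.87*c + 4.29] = 21.18*c - 3.12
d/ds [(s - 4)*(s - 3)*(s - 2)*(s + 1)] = 4*s^3 - 24*s^2 + 34*s + 2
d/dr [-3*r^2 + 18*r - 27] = 18 - 6*r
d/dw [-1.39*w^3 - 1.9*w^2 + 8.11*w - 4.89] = -4.17*w^2 - 3.8*w + 8.11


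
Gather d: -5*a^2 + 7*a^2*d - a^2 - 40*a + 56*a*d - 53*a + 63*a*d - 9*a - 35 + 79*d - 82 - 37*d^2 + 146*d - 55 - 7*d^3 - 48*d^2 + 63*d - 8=-6*a^2 - 102*a - 7*d^3 - 85*d^2 + d*(7*a^2 + 119*a + 288) - 180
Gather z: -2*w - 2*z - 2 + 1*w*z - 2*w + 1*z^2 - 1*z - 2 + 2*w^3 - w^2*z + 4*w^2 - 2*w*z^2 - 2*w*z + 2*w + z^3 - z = 2*w^3 + 4*w^2 - 2*w + z^3 + z^2*(1 - 2*w) + z*(-w^2 - w - 4) - 4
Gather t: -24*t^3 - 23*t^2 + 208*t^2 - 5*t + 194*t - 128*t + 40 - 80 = -24*t^3 + 185*t^2 + 61*t - 40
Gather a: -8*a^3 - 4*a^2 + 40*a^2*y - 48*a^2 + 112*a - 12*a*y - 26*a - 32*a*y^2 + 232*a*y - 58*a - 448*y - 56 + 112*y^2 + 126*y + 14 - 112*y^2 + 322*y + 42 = -8*a^3 + a^2*(40*y - 52) + a*(-32*y^2 + 220*y + 28)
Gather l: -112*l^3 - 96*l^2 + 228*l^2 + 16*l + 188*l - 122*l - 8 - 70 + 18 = -112*l^3 + 132*l^2 + 82*l - 60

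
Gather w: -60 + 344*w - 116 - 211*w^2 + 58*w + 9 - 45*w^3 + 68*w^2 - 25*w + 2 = -45*w^3 - 143*w^2 + 377*w - 165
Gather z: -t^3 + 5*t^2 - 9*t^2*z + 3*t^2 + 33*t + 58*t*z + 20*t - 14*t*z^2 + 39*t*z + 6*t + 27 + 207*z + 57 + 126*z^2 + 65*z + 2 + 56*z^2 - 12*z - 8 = -t^3 + 8*t^2 + 59*t + z^2*(182 - 14*t) + z*(-9*t^2 + 97*t + 260) + 78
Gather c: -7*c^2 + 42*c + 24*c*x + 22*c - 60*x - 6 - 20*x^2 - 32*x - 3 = -7*c^2 + c*(24*x + 64) - 20*x^2 - 92*x - 9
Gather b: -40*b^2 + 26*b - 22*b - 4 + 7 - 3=-40*b^2 + 4*b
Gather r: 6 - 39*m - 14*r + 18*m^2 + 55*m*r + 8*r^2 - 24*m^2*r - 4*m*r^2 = 18*m^2 - 39*m + r^2*(8 - 4*m) + r*(-24*m^2 + 55*m - 14) + 6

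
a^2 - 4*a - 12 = (a - 6)*(a + 2)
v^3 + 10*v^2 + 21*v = v*(v + 3)*(v + 7)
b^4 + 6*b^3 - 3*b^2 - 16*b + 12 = (b - 1)^2*(b + 2)*(b + 6)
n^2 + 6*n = n*(n + 6)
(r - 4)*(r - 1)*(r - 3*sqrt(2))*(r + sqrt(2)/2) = r^4 - 5*r^3 - 5*sqrt(2)*r^3/2 + r^2 + 25*sqrt(2)*r^2/2 - 10*sqrt(2)*r + 15*r - 12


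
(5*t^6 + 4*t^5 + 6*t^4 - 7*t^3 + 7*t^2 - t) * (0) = 0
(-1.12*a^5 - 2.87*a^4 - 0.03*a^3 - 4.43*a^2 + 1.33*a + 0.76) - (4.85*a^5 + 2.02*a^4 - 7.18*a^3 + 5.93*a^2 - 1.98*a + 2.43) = -5.97*a^5 - 4.89*a^4 + 7.15*a^3 - 10.36*a^2 + 3.31*a - 1.67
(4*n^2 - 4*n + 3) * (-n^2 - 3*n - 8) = -4*n^4 - 8*n^3 - 23*n^2 + 23*n - 24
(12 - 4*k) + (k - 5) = 7 - 3*k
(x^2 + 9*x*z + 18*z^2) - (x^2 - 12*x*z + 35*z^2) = 21*x*z - 17*z^2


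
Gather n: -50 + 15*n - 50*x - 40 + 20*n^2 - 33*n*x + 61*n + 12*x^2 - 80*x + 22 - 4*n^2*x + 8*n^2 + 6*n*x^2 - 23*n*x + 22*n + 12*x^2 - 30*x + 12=n^2*(28 - 4*x) + n*(6*x^2 - 56*x + 98) + 24*x^2 - 160*x - 56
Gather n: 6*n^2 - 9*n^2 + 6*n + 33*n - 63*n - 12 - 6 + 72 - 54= -3*n^2 - 24*n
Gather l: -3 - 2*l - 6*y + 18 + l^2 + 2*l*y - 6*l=l^2 + l*(2*y - 8) - 6*y + 15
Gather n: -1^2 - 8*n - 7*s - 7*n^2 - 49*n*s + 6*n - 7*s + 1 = -7*n^2 + n*(-49*s - 2) - 14*s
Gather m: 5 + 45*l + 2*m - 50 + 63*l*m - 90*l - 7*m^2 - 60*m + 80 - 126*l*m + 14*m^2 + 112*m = -45*l + 7*m^2 + m*(54 - 63*l) + 35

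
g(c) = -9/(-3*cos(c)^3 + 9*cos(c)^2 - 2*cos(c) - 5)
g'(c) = -9*(-9*sin(c)*cos(c)^2 + 18*sin(c)*cos(c) - 2*sin(c))/(-3*cos(c)^3 + 9*cos(c)^2 - 2*cos(c) - 5)^2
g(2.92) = -1.08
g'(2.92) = 0.81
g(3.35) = -1.07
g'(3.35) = -0.75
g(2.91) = -1.09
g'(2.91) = 0.85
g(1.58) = 1.81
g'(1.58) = 0.79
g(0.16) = 8.26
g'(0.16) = -8.46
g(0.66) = 3.69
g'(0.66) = -6.11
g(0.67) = 3.62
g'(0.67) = -5.96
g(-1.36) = 1.78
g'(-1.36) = 0.47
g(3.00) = -1.03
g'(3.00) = 0.48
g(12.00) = 4.32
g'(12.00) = 7.56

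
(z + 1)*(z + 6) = z^2 + 7*z + 6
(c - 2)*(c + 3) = c^2 + c - 6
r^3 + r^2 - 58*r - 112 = (r - 8)*(r + 2)*(r + 7)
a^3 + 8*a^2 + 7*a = a*(a + 1)*(a + 7)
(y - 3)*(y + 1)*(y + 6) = y^3 + 4*y^2 - 15*y - 18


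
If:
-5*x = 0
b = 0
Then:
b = 0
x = 0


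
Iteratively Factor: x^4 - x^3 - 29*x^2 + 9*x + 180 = (x + 4)*(x^3 - 5*x^2 - 9*x + 45) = (x - 5)*(x + 4)*(x^2 - 9) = (x - 5)*(x + 3)*(x + 4)*(x - 3)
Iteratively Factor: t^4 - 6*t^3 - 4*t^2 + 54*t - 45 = (t - 5)*(t^3 - t^2 - 9*t + 9) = (t - 5)*(t - 1)*(t^2 - 9) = (t - 5)*(t - 3)*(t - 1)*(t + 3)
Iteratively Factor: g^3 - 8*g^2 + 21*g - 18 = (g - 3)*(g^2 - 5*g + 6) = (g - 3)*(g - 2)*(g - 3)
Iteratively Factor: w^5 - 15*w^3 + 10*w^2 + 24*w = (w + 1)*(w^4 - w^3 - 14*w^2 + 24*w) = (w - 2)*(w + 1)*(w^3 + w^2 - 12*w) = (w - 3)*(w - 2)*(w + 1)*(w^2 + 4*w) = w*(w - 3)*(w - 2)*(w + 1)*(w + 4)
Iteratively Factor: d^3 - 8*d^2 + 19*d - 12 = (d - 1)*(d^2 - 7*d + 12) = (d - 4)*(d - 1)*(d - 3)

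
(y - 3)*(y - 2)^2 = y^3 - 7*y^2 + 16*y - 12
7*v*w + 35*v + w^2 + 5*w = (7*v + w)*(w + 5)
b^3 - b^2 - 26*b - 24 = (b - 6)*(b + 1)*(b + 4)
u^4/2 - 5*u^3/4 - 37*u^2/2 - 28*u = u*(u/2 + 1)*(u - 8)*(u + 7/2)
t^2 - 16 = (t - 4)*(t + 4)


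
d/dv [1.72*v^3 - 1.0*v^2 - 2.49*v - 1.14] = 5.16*v^2 - 2.0*v - 2.49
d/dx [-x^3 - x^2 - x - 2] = -3*x^2 - 2*x - 1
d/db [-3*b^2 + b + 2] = 1 - 6*b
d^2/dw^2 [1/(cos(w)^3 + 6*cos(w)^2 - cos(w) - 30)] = ((-cos(w) + 48*cos(2*w) + 9*cos(3*w))*(cos(w)^3 + 6*cos(w)^2 - cos(w) - 30)/4 + 2*(3*cos(w)^2 + 12*cos(w) - 1)^2*sin(w)^2)/(cos(w)^3 + 6*cos(w)^2 - cos(w) - 30)^3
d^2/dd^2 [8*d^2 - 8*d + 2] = 16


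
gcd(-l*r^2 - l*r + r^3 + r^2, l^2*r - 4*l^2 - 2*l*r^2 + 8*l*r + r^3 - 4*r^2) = -l + r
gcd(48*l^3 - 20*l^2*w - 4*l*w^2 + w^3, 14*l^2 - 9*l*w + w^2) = -2*l + w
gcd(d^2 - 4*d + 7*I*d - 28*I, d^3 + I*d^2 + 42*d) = d + 7*I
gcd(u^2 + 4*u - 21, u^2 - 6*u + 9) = u - 3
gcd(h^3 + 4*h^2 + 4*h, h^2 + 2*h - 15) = 1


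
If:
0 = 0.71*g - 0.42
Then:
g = 0.59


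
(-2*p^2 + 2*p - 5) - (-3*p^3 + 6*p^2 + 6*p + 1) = 3*p^3 - 8*p^2 - 4*p - 6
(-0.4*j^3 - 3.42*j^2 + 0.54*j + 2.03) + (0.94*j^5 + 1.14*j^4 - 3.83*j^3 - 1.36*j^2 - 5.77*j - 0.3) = 0.94*j^5 + 1.14*j^4 - 4.23*j^3 - 4.78*j^2 - 5.23*j + 1.73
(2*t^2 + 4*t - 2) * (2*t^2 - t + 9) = 4*t^4 + 6*t^3 + 10*t^2 + 38*t - 18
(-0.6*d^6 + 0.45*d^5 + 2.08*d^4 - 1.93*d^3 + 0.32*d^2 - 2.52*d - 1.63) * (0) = 0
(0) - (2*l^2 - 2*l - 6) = -2*l^2 + 2*l + 6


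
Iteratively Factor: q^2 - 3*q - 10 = (q + 2)*(q - 5)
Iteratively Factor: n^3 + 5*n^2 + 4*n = (n + 1)*(n^2 + 4*n) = n*(n + 1)*(n + 4)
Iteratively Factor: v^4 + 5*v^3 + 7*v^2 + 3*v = (v + 1)*(v^3 + 4*v^2 + 3*v) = (v + 1)*(v + 3)*(v^2 + v) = (v + 1)^2*(v + 3)*(v)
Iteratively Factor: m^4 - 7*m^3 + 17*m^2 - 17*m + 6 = (m - 3)*(m^3 - 4*m^2 + 5*m - 2) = (m - 3)*(m - 2)*(m^2 - 2*m + 1) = (m - 3)*(m - 2)*(m - 1)*(m - 1)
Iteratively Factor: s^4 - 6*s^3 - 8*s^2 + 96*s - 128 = (s + 4)*(s^3 - 10*s^2 + 32*s - 32) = (s - 2)*(s + 4)*(s^2 - 8*s + 16) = (s - 4)*(s - 2)*(s + 4)*(s - 4)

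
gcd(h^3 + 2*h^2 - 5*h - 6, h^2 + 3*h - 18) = 1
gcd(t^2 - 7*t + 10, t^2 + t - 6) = t - 2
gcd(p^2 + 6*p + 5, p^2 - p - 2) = p + 1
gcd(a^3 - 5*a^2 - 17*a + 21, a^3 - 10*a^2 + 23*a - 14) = a^2 - 8*a + 7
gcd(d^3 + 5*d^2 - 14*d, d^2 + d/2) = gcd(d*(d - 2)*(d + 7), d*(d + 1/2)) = d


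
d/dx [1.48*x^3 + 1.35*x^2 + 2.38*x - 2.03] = 4.44*x^2 + 2.7*x + 2.38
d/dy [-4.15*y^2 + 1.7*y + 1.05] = 1.7 - 8.3*y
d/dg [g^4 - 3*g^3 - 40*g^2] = g*(4*g^2 - 9*g - 80)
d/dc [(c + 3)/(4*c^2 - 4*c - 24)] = (c^2 - c - (c + 3)*(2*c - 1) - 6)/(4*(-c^2 + c + 6)^2)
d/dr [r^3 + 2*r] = 3*r^2 + 2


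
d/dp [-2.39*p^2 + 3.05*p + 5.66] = 3.05 - 4.78*p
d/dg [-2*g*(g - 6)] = 12 - 4*g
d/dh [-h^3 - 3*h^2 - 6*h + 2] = -3*h^2 - 6*h - 6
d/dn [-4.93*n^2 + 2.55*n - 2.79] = 2.55 - 9.86*n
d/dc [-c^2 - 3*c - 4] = -2*c - 3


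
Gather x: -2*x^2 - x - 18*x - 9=-2*x^2 - 19*x - 9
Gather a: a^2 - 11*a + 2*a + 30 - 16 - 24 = a^2 - 9*a - 10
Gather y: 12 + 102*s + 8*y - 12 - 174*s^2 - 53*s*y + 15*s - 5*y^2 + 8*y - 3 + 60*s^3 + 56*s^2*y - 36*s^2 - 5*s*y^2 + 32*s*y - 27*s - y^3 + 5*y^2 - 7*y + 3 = 60*s^3 - 210*s^2 - 5*s*y^2 + 90*s - y^3 + y*(56*s^2 - 21*s + 9)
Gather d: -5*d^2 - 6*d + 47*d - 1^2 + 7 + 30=-5*d^2 + 41*d + 36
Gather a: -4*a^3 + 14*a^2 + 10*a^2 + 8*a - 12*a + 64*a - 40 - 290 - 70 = -4*a^3 + 24*a^2 + 60*a - 400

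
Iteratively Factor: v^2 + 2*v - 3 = (v + 3)*(v - 1)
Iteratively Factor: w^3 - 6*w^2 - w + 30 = (w + 2)*(w^2 - 8*w + 15) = (w - 5)*(w + 2)*(w - 3)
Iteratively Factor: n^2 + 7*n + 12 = (n + 4)*(n + 3)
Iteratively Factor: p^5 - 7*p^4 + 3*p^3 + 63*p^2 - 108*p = (p - 3)*(p^4 - 4*p^3 - 9*p^2 + 36*p) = (p - 4)*(p - 3)*(p^3 - 9*p) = (p - 4)*(p - 3)^2*(p^2 + 3*p) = (p - 4)*(p - 3)^2*(p + 3)*(p)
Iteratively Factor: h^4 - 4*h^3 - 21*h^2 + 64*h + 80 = (h - 5)*(h^3 + h^2 - 16*h - 16) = (h - 5)*(h + 1)*(h^2 - 16) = (h - 5)*(h - 4)*(h + 1)*(h + 4)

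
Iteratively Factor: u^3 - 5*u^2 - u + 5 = (u - 1)*(u^2 - 4*u - 5) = (u - 5)*(u - 1)*(u + 1)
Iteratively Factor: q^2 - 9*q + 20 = (q - 4)*(q - 5)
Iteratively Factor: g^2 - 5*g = (g)*(g - 5)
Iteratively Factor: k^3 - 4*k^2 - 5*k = (k + 1)*(k^2 - 5*k) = k*(k + 1)*(k - 5)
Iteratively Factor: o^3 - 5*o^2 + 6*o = (o - 3)*(o^2 - 2*o) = o*(o - 3)*(o - 2)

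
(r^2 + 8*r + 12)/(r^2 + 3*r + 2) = (r + 6)/(r + 1)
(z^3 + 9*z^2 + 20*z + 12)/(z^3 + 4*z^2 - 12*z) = (z^2 + 3*z + 2)/(z*(z - 2))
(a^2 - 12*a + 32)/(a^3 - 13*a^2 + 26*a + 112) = (a - 4)/(a^2 - 5*a - 14)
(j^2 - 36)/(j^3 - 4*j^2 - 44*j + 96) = (j - 6)/(j^2 - 10*j + 16)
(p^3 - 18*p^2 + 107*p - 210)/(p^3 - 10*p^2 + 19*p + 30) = (p - 7)/(p + 1)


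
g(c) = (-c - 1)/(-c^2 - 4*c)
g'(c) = (-c - 1)*(2*c + 4)/(-c^2 - 4*c)^2 - 1/(-c^2 - 4*c)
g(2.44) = 0.22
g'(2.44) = -0.06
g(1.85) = 0.26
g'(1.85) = -0.09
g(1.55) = 0.30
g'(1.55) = -0.13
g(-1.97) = 0.24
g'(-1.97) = -0.25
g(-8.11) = -0.21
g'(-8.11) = -0.05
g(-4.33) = -2.33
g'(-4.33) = -6.90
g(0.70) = 0.52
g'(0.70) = -0.54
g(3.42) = 0.17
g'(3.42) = -0.03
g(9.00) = 0.09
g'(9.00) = -0.00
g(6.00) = 0.12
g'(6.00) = -0.01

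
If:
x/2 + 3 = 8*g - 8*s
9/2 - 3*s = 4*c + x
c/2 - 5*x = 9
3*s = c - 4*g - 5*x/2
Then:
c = 270/247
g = 8649/9880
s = 1497/2470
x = -2088/1235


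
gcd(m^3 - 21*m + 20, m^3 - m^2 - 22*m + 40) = m^2 + m - 20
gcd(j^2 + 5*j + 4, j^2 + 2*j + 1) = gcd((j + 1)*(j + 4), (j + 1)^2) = j + 1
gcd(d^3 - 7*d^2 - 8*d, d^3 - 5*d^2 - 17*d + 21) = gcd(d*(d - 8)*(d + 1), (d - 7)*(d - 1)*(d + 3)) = 1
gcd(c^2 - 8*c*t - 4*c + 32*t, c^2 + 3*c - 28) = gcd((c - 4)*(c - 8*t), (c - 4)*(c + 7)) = c - 4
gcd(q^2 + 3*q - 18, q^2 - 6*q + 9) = q - 3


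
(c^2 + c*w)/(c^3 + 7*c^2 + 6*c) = (c + w)/(c^2 + 7*c + 6)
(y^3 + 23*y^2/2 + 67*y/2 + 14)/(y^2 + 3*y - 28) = (y^2 + 9*y/2 + 2)/(y - 4)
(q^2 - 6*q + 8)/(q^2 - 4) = (q - 4)/(q + 2)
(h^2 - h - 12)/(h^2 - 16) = (h + 3)/(h + 4)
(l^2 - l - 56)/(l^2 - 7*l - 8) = (l + 7)/(l + 1)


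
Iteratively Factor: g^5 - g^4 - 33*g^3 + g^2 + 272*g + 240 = (g - 5)*(g^4 + 4*g^3 - 13*g^2 - 64*g - 48) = (g - 5)*(g - 4)*(g^3 + 8*g^2 + 19*g + 12) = (g - 5)*(g - 4)*(g + 3)*(g^2 + 5*g + 4) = (g - 5)*(g - 4)*(g + 3)*(g + 4)*(g + 1)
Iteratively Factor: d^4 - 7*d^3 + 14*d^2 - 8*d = (d)*(d^3 - 7*d^2 + 14*d - 8) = d*(d - 4)*(d^2 - 3*d + 2) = d*(d - 4)*(d - 2)*(d - 1)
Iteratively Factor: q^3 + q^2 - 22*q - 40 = (q + 2)*(q^2 - q - 20) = (q + 2)*(q + 4)*(q - 5)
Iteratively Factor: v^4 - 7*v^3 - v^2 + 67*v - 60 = (v - 1)*(v^3 - 6*v^2 - 7*v + 60) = (v - 5)*(v - 1)*(v^2 - v - 12) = (v - 5)*(v - 4)*(v - 1)*(v + 3)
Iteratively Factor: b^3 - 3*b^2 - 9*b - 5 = (b + 1)*(b^2 - 4*b - 5) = (b + 1)^2*(b - 5)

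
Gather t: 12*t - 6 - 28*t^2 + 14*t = -28*t^2 + 26*t - 6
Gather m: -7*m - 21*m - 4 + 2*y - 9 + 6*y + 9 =-28*m + 8*y - 4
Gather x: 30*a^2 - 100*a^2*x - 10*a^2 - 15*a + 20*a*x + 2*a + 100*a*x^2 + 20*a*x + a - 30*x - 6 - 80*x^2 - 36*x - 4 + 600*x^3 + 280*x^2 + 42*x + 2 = 20*a^2 - 12*a + 600*x^3 + x^2*(100*a + 200) + x*(-100*a^2 + 40*a - 24) - 8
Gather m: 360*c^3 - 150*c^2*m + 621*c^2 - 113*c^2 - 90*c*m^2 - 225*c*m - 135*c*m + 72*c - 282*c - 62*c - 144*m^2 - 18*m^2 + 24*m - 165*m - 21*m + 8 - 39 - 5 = 360*c^3 + 508*c^2 - 272*c + m^2*(-90*c - 162) + m*(-150*c^2 - 360*c - 162) - 36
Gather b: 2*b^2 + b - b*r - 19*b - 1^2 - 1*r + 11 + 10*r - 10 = 2*b^2 + b*(-r - 18) + 9*r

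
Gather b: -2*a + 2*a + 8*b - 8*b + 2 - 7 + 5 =0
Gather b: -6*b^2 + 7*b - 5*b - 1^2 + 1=-6*b^2 + 2*b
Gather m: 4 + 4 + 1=9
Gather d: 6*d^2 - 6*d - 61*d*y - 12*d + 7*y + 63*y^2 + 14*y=6*d^2 + d*(-61*y - 18) + 63*y^2 + 21*y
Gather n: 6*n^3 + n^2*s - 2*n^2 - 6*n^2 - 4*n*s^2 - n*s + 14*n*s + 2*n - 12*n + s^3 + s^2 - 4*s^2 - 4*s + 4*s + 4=6*n^3 + n^2*(s - 8) + n*(-4*s^2 + 13*s - 10) + s^3 - 3*s^2 + 4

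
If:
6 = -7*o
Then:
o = -6/7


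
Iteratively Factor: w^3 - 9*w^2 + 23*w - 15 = (w - 1)*(w^2 - 8*w + 15) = (w - 5)*(w - 1)*(w - 3)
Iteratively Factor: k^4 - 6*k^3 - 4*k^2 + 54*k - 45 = (k - 3)*(k^3 - 3*k^2 - 13*k + 15) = (k - 3)*(k - 1)*(k^2 - 2*k - 15) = (k - 3)*(k - 1)*(k + 3)*(k - 5)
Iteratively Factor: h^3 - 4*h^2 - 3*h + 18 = (h + 2)*(h^2 - 6*h + 9) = (h - 3)*(h + 2)*(h - 3)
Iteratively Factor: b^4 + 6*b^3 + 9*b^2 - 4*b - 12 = (b + 2)*(b^3 + 4*b^2 + b - 6) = (b - 1)*(b + 2)*(b^2 + 5*b + 6) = (b - 1)*(b + 2)^2*(b + 3)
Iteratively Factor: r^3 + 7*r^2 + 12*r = (r)*(r^2 + 7*r + 12) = r*(r + 3)*(r + 4)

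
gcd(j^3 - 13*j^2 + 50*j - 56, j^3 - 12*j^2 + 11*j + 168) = j - 7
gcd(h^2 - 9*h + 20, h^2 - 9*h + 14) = 1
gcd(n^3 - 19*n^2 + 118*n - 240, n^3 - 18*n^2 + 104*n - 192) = n^2 - 14*n + 48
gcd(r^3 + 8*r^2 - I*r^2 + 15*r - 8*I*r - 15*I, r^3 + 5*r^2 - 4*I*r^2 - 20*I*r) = r + 5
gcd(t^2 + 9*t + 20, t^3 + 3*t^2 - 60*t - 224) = t + 4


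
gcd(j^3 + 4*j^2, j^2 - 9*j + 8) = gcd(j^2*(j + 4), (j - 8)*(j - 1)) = 1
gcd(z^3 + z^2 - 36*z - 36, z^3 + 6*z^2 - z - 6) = z^2 + 7*z + 6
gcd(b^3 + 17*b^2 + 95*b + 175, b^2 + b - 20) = b + 5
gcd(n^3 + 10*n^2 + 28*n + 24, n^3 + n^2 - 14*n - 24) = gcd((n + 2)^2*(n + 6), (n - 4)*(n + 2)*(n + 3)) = n + 2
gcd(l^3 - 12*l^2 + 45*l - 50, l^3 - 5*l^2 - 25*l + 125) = l^2 - 10*l + 25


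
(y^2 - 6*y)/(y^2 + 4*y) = (y - 6)/(y + 4)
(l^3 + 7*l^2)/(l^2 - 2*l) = l*(l + 7)/(l - 2)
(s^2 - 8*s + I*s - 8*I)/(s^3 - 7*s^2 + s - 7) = (s - 8)/(s^2 - s*(7 + I) + 7*I)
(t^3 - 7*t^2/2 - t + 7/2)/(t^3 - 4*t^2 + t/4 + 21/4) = 2*(t - 1)/(2*t - 3)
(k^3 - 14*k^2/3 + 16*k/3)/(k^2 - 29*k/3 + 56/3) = k*(k - 2)/(k - 7)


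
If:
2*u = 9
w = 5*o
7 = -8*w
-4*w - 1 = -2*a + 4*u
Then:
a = 31/4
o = -7/40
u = 9/2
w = -7/8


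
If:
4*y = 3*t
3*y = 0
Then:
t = 0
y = 0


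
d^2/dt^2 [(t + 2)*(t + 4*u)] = 2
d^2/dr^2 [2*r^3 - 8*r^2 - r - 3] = 12*r - 16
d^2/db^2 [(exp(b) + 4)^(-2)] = 4*(exp(b) - 2)*exp(b)/(exp(b) + 4)^4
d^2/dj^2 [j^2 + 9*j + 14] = 2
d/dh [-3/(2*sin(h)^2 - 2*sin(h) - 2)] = 3*(2*sin(h) - 1)*cos(h)/(2*(sin(h) + cos(h)^2)^2)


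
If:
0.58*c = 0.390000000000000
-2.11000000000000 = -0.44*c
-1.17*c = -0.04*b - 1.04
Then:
No Solution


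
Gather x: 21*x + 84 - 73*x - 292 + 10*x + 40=-42*x - 168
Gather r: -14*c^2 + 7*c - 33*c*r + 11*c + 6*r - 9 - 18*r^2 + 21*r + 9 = -14*c^2 + 18*c - 18*r^2 + r*(27 - 33*c)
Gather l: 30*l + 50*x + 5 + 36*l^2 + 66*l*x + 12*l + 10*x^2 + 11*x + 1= 36*l^2 + l*(66*x + 42) + 10*x^2 + 61*x + 6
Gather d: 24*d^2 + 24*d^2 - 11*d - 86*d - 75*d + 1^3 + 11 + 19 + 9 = 48*d^2 - 172*d + 40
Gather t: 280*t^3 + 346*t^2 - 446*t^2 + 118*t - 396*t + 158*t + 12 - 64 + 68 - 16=280*t^3 - 100*t^2 - 120*t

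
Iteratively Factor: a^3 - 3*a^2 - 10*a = (a + 2)*(a^2 - 5*a) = a*(a + 2)*(a - 5)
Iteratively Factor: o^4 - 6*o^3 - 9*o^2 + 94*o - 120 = (o - 5)*(o^3 - o^2 - 14*o + 24) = (o - 5)*(o - 2)*(o^2 + o - 12) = (o - 5)*(o - 3)*(o - 2)*(o + 4)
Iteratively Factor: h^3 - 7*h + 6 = (h - 1)*(h^2 + h - 6) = (h - 2)*(h - 1)*(h + 3)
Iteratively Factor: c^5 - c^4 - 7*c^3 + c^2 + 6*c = (c - 1)*(c^4 - 7*c^2 - 6*c) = (c - 3)*(c - 1)*(c^3 + 3*c^2 + 2*c) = c*(c - 3)*(c - 1)*(c^2 + 3*c + 2) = c*(c - 3)*(c - 1)*(c + 2)*(c + 1)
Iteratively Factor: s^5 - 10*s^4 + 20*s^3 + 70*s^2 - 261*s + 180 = (s - 5)*(s^4 - 5*s^3 - 5*s^2 + 45*s - 36) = (s - 5)*(s - 3)*(s^3 - 2*s^2 - 11*s + 12) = (s - 5)*(s - 3)*(s + 3)*(s^2 - 5*s + 4) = (s - 5)*(s - 3)*(s - 1)*(s + 3)*(s - 4)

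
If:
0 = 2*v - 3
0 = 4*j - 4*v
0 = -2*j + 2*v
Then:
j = 3/2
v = 3/2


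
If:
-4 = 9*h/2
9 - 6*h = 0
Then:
No Solution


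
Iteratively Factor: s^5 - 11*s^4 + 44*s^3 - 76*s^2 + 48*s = (s - 2)*(s^4 - 9*s^3 + 26*s^2 - 24*s) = (s - 4)*(s - 2)*(s^3 - 5*s^2 + 6*s) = (s - 4)*(s - 2)^2*(s^2 - 3*s) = (s - 4)*(s - 3)*(s - 2)^2*(s)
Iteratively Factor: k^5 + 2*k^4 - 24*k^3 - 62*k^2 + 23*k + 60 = (k + 1)*(k^4 + k^3 - 25*k^2 - 37*k + 60) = (k - 1)*(k + 1)*(k^3 + 2*k^2 - 23*k - 60) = (k - 5)*(k - 1)*(k + 1)*(k^2 + 7*k + 12) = (k - 5)*(k - 1)*(k + 1)*(k + 3)*(k + 4)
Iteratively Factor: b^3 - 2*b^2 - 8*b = (b - 4)*(b^2 + 2*b) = b*(b - 4)*(b + 2)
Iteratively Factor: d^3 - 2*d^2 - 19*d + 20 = (d + 4)*(d^2 - 6*d + 5) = (d - 1)*(d + 4)*(d - 5)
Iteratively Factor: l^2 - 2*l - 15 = (l + 3)*(l - 5)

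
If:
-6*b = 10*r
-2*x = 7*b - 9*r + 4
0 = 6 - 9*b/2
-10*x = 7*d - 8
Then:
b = 4/3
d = 332/21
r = -4/5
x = -154/15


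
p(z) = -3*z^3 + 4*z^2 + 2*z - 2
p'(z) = -9*z^2 + 8*z + 2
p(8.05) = -1291.67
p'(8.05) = -516.82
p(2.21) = -10.43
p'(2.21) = -24.28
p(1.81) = -3.06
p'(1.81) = -13.00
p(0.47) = -0.49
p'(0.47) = 3.77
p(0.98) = 0.98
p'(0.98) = 1.20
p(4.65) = -207.84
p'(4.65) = -155.40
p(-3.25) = 136.73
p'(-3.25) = -119.06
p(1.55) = -0.46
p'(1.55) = -7.22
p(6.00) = -494.00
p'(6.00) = -274.00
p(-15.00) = 10993.00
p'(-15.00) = -2143.00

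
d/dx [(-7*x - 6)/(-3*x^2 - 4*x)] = 3*(-7*x^2 - 12*x - 8)/(x^2*(9*x^2 + 24*x + 16))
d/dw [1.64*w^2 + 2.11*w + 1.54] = 3.28*w + 2.11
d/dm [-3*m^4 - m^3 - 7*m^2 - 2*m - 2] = -12*m^3 - 3*m^2 - 14*m - 2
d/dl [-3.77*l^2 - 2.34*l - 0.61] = -7.54*l - 2.34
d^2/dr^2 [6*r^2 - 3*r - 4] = 12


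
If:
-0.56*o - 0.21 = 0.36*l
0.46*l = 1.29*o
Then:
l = -0.38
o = -0.13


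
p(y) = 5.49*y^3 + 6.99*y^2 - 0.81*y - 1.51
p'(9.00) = 1459.08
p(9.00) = 4559.60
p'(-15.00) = 3495.24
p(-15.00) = -16945.36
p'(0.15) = 1.66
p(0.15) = -1.46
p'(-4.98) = 338.03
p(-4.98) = -502.17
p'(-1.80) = 27.39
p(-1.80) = -9.42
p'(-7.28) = 770.30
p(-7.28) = -1743.35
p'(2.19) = 108.80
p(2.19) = 87.90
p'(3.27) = 221.02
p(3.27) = 262.55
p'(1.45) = 54.09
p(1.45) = 28.75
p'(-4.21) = 232.25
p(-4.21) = -283.86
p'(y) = 16.47*y^2 + 13.98*y - 0.81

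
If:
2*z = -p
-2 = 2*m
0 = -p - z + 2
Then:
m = -1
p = 4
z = -2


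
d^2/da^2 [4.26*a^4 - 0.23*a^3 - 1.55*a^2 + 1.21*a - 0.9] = 51.12*a^2 - 1.38*a - 3.1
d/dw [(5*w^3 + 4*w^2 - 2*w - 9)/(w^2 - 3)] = (5*w^4 - 43*w^2 - 6*w + 6)/(w^4 - 6*w^2 + 9)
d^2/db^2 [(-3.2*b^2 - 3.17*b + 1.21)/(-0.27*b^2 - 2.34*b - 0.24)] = (2.22044604925031e-16*b^4 - 3.581334*b^3 - 1.773414*b^2 - 5.81936399999999*b - 16.28604)/(0.019683*b^6 + 0.511758*b^5 + 4.487724*b^4 + 13.722696*b^3 + 3.989088*b^2 + 0.404352*b + 0.013824)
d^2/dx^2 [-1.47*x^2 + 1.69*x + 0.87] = -2.94000000000000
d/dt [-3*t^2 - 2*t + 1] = -6*t - 2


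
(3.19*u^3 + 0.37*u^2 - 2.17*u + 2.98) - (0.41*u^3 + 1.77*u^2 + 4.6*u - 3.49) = 2.78*u^3 - 1.4*u^2 - 6.77*u + 6.47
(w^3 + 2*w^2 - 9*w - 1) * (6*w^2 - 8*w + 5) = 6*w^5 + 4*w^4 - 65*w^3 + 76*w^2 - 37*w - 5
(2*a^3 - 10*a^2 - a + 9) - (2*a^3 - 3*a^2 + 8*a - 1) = -7*a^2 - 9*a + 10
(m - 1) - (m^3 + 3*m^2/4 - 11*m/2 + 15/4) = -m^3 - 3*m^2/4 + 13*m/2 - 19/4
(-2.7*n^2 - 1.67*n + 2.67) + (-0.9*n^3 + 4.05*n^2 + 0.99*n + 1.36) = -0.9*n^3 + 1.35*n^2 - 0.68*n + 4.03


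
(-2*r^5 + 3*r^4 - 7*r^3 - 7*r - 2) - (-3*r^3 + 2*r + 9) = -2*r^5 + 3*r^4 - 4*r^3 - 9*r - 11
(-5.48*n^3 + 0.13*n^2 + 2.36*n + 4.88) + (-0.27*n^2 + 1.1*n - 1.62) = -5.48*n^3 - 0.14*n^2 + 3.46*n + 3.26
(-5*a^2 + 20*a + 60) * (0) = 0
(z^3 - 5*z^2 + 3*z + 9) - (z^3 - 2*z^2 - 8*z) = -3*z^2 + 11*z + 9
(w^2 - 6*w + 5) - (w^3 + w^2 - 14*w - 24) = -w^3 + 8*w + 29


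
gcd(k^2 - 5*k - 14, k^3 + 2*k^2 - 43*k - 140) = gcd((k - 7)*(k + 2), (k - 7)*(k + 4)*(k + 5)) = k - 7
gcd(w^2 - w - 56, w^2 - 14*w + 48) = w - 8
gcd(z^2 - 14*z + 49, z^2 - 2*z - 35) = z - 7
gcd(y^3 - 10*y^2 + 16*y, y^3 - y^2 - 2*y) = y^2 - 2*y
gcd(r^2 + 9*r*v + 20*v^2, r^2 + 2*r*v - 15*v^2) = r + 5*v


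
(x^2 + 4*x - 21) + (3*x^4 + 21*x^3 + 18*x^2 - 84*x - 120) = 3*x^4 + 21*x^3 + 19*x^2 - 80*x - 141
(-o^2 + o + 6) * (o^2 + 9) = -o^4 + o^3 - 3*o^2 + 9*o + 54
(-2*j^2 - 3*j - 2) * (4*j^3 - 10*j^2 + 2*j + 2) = -8*j^5 + 8*j^4 + 18*j^3 + 10*j^2 - 10*j - 4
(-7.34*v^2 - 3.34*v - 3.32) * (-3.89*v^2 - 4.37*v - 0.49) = 28.5526*v^4 + 45.0684*v^3 + 31.1072*v^2 + 16.145*v + 1.6268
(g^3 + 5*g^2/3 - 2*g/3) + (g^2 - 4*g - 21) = g^3 + 8*g^2/3 - 14*g/3 - 21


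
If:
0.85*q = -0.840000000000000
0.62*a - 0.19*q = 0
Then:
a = -0.30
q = -0.99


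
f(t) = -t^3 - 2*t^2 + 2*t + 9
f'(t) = -3*t^2 - 4*t + 2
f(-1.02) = 5.94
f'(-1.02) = 2.96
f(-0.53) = 7.53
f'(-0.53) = 3.28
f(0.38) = 9.42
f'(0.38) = 0.05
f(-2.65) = 8.26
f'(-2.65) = -8.47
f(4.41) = -106.84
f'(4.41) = -73.98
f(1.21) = 6.72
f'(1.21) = -7.23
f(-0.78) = 6.70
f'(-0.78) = 3.29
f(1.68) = 1.97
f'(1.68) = -13.19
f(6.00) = -267.00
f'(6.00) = -130.00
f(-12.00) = 1425.00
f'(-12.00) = -382.00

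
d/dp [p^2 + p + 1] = 2*p + 1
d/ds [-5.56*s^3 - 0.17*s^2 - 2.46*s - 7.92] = -16.68*s^2 - 0.34*s - 2.46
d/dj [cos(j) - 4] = -sin(j)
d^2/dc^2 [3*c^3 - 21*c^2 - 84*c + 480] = 18*c - 42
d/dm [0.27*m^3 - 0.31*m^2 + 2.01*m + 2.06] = 0.81*m^2 - 0.62*m + 2.01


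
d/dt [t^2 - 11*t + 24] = 2*t - 11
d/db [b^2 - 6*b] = 2*b - 6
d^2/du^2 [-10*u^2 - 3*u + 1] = -20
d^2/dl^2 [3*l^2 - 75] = 6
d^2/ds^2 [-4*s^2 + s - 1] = -8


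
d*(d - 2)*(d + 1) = d^3 - d^2 - 2*d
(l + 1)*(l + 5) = l^2 + 6*l + 5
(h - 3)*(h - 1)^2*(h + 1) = h^4 - 4*h^3 + 2*h^2 + 4*h - 3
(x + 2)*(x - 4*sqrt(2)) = x^2 - 4*sqrt(2)*x + 2*x - 8*sqrt(2)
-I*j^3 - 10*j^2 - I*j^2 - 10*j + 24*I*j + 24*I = (j - 6*I)*(j - 4*I)*(-I*j - I)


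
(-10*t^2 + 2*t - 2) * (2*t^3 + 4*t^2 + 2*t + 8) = -20*t^5 - 36*t^4 - 16*t^3 - 84*t^2 + 12*t - 16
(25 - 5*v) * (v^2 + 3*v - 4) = -5*v^3 + 10*v^2 + 95*v - 100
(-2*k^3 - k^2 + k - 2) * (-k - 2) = 2*k^4 + 5*k^3 + k^2 + 4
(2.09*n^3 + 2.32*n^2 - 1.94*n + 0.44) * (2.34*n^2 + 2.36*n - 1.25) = 4.8906*n^5 + 10.3612*n^4 - 1.6769*n^3 - 6.4488*n^2 + 3.4634*n - 0.55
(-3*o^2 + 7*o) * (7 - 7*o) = 21*o^3 - 70*o^2 + 49*o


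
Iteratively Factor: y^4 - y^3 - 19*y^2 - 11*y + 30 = (y + 3)*(y^3 - 4*y^2 - 7*y + 10) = (y - 1)*(y + 3)*(y^2 - 3*y - 10) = (y - 5)*(y - 1)*(y + 3)*(y + 2)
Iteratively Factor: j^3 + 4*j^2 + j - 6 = (j + 2)*(j^2 + 2*j - 3) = (j + 2)*(j + 3)*(j - 1)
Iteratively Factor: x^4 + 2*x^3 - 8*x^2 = (x - 2)*(x^3 + 4*x^2) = (x - 2)*(x + 4)*(x^2) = x*(x - 2)*(x + 4)*(x)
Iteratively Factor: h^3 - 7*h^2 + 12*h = (h)*(h^2 - 7*h + 12) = h*(h - 4)*(h - 3)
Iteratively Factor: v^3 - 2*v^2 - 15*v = (v)*(v^2 - 2*v - 15) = v*(v - 5)*(v + 3)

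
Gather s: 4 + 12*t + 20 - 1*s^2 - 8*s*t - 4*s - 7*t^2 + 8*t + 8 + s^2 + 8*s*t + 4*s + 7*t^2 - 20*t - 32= 0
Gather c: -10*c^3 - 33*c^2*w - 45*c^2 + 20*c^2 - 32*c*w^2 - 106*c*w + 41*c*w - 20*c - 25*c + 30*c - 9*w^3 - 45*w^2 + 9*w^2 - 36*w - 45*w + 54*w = -10*c^3 + c^2*(-33*w - 25) + c*(-32*w^2 - 65*w - 15) - 9*w^3 - 36*w^2 - 27*w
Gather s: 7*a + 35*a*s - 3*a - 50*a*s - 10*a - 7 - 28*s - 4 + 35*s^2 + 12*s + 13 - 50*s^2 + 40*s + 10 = -6*a - 15*s^2 + s*(24 - 15*a) + 12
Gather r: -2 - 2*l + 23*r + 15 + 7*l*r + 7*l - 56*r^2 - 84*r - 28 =5*l - 56*r^2 + r*(7*l - 61) - 15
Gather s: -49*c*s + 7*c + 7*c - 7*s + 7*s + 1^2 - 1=-49*c*s + 14*c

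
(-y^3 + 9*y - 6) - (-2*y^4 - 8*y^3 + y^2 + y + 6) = 2*y^4 + 7*y^3 - y^2 + 8*y - 12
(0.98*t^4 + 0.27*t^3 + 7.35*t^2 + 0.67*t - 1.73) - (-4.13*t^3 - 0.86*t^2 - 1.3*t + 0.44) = 0.98*t^4 + 4.4*t^3 + 8.21*t^2 + 1.97*t - 2.17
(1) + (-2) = -1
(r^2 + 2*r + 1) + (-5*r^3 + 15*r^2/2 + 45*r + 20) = -5*r^3 + 17*r^2/2 + 47*r + 21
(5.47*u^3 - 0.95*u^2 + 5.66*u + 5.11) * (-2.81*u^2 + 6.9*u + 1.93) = -15.3707*u^5 + 40.4125*u^4 - 11.9025*u^3 + 22.8614*u^2 + 46.1828*u + 9.8623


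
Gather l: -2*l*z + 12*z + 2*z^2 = -2*l*z + 2*z^2 + 12*z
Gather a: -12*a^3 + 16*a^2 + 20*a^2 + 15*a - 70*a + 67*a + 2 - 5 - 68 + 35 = -12*a^3 + 36*a^2 + 12*a - 36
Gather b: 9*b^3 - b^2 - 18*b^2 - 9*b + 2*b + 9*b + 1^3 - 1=9*b^3 - 19*b^2 + 2*b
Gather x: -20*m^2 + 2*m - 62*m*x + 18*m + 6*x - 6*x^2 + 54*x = -20*m^2 + 20*m - 6*x^2 + x*(60 - 62*m)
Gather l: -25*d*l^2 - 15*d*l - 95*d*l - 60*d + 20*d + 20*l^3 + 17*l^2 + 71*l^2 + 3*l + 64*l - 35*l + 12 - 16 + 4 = -40*d + 20*l^3 + l^2*(88 - 25*d) + l*(32 - 110*d)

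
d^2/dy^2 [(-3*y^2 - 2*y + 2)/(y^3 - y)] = (-6*y^6 - 12*y^5 + 6*y^4 - 4*y^3 - 12*y^2 + 4)/(y^9 - 3*y^7 + 3*y^5 - y^3)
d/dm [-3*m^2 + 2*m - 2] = 2 - 6*m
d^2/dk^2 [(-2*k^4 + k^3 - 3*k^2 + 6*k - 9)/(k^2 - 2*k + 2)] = 2*(-2*k^6 + 12*k^5 - 36*k^4 + 66*k^3 - 69*k^2 + 30*k - 6)/(k^6 - 6*k^5 + 18*k^4 - 32*k^3 + 36*k^2 - 24*k + 8)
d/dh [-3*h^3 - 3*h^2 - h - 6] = -9*h^2 - 6*h - 1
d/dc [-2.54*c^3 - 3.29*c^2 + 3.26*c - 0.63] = -7.62*c^2 - 6.58*c + 3.26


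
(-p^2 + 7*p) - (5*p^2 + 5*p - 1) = -6*p^2 + 2*p + 1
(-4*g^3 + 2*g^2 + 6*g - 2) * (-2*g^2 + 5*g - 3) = 8*g^5 - 24*g^4 + 10*g^3 + 28*g^2 - 28*g + 6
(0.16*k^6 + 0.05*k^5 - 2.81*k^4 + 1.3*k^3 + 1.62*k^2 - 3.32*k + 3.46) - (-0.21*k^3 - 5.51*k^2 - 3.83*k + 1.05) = 0.16*k^6 + 0.05*k^5 - 2.81*k^4 + 1.51*k^3 + 7.13*k^2 + 0.51*k + 2.41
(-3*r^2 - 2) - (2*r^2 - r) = -5*r^2 + r - 2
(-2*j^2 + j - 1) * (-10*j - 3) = 20*j^3 - 4*j^2 + 7*j + 3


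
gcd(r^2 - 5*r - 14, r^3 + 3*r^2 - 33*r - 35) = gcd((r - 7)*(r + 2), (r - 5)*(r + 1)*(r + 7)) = 1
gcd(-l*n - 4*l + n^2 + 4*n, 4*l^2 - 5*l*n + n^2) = l - n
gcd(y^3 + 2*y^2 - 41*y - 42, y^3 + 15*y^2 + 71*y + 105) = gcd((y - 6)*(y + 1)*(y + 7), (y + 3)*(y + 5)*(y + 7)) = y + 7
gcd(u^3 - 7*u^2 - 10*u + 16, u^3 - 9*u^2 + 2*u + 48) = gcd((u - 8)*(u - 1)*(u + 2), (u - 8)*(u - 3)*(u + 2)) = u^2 - 6*u - 16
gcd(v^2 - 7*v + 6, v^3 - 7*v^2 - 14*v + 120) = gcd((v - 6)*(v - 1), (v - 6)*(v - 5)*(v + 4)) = v - 6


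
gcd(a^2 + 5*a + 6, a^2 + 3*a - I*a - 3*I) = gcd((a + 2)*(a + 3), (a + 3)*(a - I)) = a + 3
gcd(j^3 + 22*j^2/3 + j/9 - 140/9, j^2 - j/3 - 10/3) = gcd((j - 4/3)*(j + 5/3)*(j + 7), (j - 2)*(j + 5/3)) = j + 5/3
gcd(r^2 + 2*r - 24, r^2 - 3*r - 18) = 1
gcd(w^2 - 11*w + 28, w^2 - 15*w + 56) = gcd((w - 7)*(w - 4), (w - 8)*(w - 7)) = w - 7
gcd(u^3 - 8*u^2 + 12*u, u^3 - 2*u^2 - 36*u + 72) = u^2 - 8*u + 12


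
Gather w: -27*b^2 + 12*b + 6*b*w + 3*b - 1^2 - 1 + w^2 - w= -27*b^2 + 15*b + w^2 + w*(6*b - 1) - 2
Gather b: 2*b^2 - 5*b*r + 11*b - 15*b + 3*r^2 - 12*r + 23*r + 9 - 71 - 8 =2*b^2 + b*(-5*r - 4) + 3*r^2 + 11*r - 70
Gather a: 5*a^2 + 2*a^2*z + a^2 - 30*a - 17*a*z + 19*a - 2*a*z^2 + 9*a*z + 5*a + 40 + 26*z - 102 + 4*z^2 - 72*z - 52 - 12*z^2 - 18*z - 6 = a^2*(2*z + 6) + a*(-2*z^2 - 8*z - 6) - 8*z^2 - 64*z - 120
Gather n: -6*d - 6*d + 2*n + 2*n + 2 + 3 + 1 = -12*d + 4*n + 6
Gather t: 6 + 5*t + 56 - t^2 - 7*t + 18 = -t^2 - 2*t + 80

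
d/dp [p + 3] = 1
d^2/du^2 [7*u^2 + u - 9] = 14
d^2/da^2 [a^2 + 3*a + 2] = 2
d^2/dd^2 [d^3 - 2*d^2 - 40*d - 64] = 6*d - 4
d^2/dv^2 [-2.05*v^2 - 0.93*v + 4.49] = -4.10000000000000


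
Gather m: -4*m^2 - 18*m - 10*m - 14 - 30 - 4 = -4*m^2 - 28*m - 48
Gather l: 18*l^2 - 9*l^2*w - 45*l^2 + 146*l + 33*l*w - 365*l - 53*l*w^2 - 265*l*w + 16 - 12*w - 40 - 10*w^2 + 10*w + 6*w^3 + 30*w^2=l^2*(-9*w - 27) + l*(-53*w^2 - 232*w - 219) + 6*w^3 + 20*w^2 - 2*w - 24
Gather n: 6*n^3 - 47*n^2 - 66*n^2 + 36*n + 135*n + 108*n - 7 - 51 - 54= 6*n^3 - 113*n^2 + 279*n - 112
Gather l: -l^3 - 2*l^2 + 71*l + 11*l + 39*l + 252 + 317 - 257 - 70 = -l^3 - 2*l^2 + 121*l + 242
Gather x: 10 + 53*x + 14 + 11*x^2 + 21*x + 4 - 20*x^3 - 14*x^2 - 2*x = -20*x^3 - 3*x^2 + 72*x + 28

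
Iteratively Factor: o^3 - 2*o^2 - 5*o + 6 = (o + 2)*(o^2 - 4*o + 3) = (o - 1)*(o + 2)*(o - 3)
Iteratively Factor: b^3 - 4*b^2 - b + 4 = (b + 1)*(b^2 - 5*b + 4) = (b - 1)*(b + 1)*(b - 4)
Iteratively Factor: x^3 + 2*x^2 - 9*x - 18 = (x - 3)*(x^2 + 5*x + 6) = (x - 3)*(x + 2)*(x + 3)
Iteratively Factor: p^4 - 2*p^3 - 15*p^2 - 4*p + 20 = (p - 1)*(p^3 - p^2 - 16*p - 20) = (p - 1)*(p + 2)*(p^2 - 3*p - 10) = (p - 5)*(p - 1)*(p + 2)*(p + 2)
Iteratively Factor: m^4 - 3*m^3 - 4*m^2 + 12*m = (m - 3)*(m^3 - 4*m) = (m - 3)*(m + 2)*(m^2 - 2*m) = m*(m - 3)*(m + 2)*(m - 2)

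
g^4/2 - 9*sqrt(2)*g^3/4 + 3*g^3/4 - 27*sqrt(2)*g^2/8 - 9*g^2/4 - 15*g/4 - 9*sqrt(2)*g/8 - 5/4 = (g/2 + 1/2)*(g + 1/2)*(g - 5*sqrt(2))*(g + sqrt(2)/2)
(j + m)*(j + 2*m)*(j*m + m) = j^3*m + 3*j^2*m^2 + j^2*m + 2*j*m^3 + 3*j*m^2 + 2*m^3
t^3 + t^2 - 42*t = t*(t - 6)*(t + 7)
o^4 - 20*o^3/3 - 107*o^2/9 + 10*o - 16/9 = (o - 8)*(o - 1/3)^2*(o + 2)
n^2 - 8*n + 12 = (n - 6)*(n - 2)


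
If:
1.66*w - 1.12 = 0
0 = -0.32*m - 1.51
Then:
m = -4.72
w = 0.67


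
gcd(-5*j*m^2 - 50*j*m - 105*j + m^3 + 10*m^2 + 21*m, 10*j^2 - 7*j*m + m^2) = 5*j - m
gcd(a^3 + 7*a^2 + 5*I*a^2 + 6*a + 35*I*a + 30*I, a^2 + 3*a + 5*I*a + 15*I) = a + 5*I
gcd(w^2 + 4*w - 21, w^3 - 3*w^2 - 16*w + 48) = w - 3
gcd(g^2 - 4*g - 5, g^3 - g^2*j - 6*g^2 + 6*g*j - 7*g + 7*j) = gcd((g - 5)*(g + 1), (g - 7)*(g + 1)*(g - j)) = g + 1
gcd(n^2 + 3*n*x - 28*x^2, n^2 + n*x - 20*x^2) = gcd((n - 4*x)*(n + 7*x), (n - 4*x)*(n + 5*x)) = -n + 4*x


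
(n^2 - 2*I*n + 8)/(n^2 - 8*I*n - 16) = (n + 2*I)/(n - 4*I)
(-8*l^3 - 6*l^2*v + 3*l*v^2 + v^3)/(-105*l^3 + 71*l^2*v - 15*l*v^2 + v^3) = (8*l^3 + 6*l^2*v - 3*l*v^2 - v^3)/(105*l^3 - 71*l^2*v + 15*l*v^2 - v^3)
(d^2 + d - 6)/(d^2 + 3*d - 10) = (d + 3)/(d + 5)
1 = 1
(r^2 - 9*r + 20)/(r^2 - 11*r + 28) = (r - 5)/(r - 7)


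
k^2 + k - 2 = (k - 1)*(k + 2)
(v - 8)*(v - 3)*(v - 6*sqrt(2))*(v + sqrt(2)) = v^4 - 11*v^3 - 5*sqrt(2)*v^3 + 12*v^2 + 55*sqrt(2)*v^2 - 120*sqrt(2)*v + 132*v - 288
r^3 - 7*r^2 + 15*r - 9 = (r - 3)^2*(r - 1)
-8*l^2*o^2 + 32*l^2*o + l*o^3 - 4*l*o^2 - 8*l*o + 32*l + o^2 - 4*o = (-8*l + o)*(o - 4)*(l*o + 1)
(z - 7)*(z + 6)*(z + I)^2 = z^4 - z^3 + 2*I*z^3 - 43*z^2 - 2*I*z^2 + z - 84*I*z + 42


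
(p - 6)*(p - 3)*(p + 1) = p^3 - 8*p^2 + 9*p + 18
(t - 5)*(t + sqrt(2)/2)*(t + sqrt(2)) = t^3 - 5*t^2 + 3*sqrt(2)*t^2/2 - 15*sqrt(2)*t/2 + t - 5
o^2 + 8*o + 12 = (o + 2)*(o + 6)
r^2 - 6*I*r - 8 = (r - 4*I)*(r - 2*I)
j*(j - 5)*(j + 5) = j^3 - 25*j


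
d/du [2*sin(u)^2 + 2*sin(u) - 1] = 2*sin(2*u) + 2*cos(u)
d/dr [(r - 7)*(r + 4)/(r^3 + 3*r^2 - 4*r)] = (-r^2 + 14*r - 7)/(r^2*(r^2 - 2*r + 1))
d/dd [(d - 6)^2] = 2*d - 12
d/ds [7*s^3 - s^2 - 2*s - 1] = 21*s^2 - 2*s - 2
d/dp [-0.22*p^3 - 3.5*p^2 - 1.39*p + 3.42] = -0.66*p^2 - 7.0*p - 1.39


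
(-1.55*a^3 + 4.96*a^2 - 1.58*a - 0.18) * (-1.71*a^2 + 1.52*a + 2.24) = 2.6505*a^5 - 10.8376*a^4 + 6.769*a^3 + 9.0166*a^2 - 3.8128*a - 0.4032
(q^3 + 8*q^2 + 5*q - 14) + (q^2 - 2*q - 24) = q^3 + 9*q^2 + 3*q - 38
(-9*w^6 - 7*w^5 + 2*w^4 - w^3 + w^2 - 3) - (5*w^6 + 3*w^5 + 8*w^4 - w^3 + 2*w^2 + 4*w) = -14*w^6 - 10*w^5 - 6*w^4 - w^2 - 4*w - 3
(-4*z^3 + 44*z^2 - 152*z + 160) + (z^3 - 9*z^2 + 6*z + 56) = -3*z^3 + 35*z^2 - 146*z + 216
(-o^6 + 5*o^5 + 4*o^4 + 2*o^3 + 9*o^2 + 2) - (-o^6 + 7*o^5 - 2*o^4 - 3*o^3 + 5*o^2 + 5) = -2*o^5 + 6*o^4 + 5*o^3 + 4*o^2 - 3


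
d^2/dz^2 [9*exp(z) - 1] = 9*exp(z)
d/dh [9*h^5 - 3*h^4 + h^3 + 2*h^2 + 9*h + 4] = 45*h^4 - 12*h^3 + 3*h^2 + 4*h + 9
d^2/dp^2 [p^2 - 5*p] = 2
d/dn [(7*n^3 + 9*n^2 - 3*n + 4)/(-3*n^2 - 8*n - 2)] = (-21*n^4 - 112*n^3 - 123*n^2 - 12*n + 38)/(9*n^4 + 48*n^3 + 76*n^2 + 32*n + 4)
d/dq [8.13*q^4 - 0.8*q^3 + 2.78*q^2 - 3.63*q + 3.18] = 32.52*q^3 - 2.4*q^2 + 5.56*q - 3.63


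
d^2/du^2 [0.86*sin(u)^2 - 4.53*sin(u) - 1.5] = 4.53*sin(u) + 1.72*cos(2*u)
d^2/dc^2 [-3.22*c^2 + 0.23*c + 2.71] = -6.44000000000000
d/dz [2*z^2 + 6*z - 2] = 4*z + 6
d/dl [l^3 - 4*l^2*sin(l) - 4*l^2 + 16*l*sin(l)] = -4*l^2*cos(l) + 3*l^2 - 8*l*sin(l) + 16*l*cos(l) - 8*l + 16*sin(l)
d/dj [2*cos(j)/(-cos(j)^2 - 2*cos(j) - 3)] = 2*(sin(j)^2 + 2)*sin(j)/(cos(j)^2 + 2*cos(j) + 3)^2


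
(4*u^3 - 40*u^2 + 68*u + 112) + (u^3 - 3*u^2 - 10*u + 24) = 5*u^3 - 43*u^2 + 58*u + 136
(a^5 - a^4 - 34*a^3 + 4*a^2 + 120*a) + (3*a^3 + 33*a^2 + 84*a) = a^5 - a^4 - 31*a^3 + 37*a^2 + 204*a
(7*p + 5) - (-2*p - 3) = 9*p + 8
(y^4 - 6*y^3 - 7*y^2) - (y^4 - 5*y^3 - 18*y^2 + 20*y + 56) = -y^3 + 11*y^2 - 20*y - 56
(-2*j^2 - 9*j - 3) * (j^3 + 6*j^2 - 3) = -2*j^5 - 21*j^4 - 57*j^3 - 12*j^2 + 27*j + 9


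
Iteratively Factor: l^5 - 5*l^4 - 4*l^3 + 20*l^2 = (l - 5)*(l^4 - 4*l^2) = (l - 5)*(l - 2)*(l^3 + 2*l^2) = l*(l - 5)*(l - 2)*(l^2 + 2*l) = l*(l - 5)*(l - 2)*(l + 2)*(l)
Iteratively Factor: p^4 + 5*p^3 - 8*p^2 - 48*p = (p + 4)*(p^3 + p^2 - 12*p) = (p + 4)^2*(p^2 - 3*p) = (p - 3)*(p + 4)^2*(p)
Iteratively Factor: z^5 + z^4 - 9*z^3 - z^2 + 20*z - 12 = (z + 3)*(z^4 - 2*z^3 - 3*z^2 + 8*z - 4) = (z - 1)*(z + 3)*(z^3 - z^2 - 4*z + 4) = (z - 2)*(z - 1)*(z + 3)*(z^2 + z - 2) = (z - 2)*(z - 1)*(z + 2)*(z + 3)*(z - 1)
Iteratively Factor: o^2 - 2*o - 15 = (o + 3)*(o - 5)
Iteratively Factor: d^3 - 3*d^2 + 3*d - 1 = (d - 1)*(d^2 - 2*d + 1) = (d - 1)^2*(d - 1)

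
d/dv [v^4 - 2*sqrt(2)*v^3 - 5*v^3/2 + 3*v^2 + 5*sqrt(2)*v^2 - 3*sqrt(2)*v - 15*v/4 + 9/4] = 4*v^3 - 6*sqrt(2)*v^2 - 15*v^2/2 + 6*v + 10*sqrt(2)*v - 3*sqrt(2) - 15/4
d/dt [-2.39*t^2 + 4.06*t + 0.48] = 4.06 - 4.78*t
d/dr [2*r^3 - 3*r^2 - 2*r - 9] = 6*r^2 - 6*r - 2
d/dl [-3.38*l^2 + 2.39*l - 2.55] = 2.39 - 6.76*l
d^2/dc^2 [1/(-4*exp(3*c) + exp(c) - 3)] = (-2*(12*exp(2*c) - 1)^2*exp(c) + (36*exp(2*c) - 1)*(4*exp(3*c) - exp(c) + 3))*exp(c)/(4*exp(3*c) - exp(c) + 3)^3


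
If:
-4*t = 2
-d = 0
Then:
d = 0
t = -1/2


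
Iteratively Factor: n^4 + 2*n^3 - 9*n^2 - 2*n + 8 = (n - 1)*(n^3 + 3*n^2 - 6*n - 8) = (n - 1)*(n + 4)*(n^2 - n - 2) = (n - 2)*(n - 1)*(n + 4)*(n + 1)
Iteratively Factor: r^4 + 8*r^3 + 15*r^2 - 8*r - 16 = (r + 1)*(r^3 + 7*r^2 + 8*r - 16) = (r - 1)*(r + 1)*(r^2 + 8*r + 16) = (r - 1)*(r + 1)*(r + 4)*(r + 4)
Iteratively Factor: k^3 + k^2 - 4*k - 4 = (k - 2)*(k^2 + 3*k + 2) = (k - 2)*(k + 2)*(k + 1)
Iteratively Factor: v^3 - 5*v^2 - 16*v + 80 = (v - 5)*(v^2 - 16) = (v - 5)*(v + 4)*(v - 4)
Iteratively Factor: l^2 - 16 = (l - 4)*(l + 4)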